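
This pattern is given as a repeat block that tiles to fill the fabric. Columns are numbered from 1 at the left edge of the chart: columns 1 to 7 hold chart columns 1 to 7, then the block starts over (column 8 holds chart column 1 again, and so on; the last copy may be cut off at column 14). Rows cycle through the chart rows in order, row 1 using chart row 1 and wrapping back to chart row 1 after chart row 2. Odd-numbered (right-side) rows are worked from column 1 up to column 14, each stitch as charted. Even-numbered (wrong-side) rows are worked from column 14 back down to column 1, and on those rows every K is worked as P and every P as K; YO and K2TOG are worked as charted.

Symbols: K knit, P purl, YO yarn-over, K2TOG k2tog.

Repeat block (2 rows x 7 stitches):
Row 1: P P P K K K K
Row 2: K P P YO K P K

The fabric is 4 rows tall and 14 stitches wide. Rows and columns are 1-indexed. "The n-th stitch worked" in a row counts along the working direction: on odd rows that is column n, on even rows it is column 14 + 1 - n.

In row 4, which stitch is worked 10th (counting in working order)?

Row 4 uses chart row ((4-1) mod 2)+1 = 2. Row 4 is even, so WS.
Chart row 2 tiled across columns 1-14: K P P YO K P K K P P YO K P K
WS row: flip the tiled sequence (start at column 14) and apply K<->P; YO and K2TOG stay.
Row 4 as worked: P K P YO K K P P K P YO K K P
Stitch 10 in working order -> P

Stitch:
P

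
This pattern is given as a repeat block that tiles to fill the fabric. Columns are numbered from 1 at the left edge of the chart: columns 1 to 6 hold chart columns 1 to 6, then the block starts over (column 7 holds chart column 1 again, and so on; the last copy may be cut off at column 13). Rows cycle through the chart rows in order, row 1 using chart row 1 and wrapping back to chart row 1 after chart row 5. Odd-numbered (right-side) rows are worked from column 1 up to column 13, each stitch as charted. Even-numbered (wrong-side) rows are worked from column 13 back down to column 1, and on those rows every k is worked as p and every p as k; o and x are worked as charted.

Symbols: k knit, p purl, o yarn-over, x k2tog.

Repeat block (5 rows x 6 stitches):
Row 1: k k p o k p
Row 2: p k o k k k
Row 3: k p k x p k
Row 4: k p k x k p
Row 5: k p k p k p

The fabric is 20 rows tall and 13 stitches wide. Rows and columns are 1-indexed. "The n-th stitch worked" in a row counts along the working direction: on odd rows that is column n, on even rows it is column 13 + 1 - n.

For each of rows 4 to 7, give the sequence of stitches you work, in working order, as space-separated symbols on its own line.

Result:
p k p x p k p k p x p k p
k p k p k p k p k p k p k
p k p o k p p k p o k p p
p k o k k k p k o k k k p

Derivation:
Row 4: chart row 4, WS - tiled (columns 1-13): k p k x k p k p k x k p k; work from column 13 back to 1 with k<->p swapped.
Row 5: chart row 5, RS - tile across columns 1-13 and work as-is.
Row 6: chart row 1, WS - tiled (columns 1-13): k k p o k p k k p o k p k; work from column 13 back to 1 with k<->p swapped.
Row 7: chart row 2, RS - tile across columns 1-13 and work as-is.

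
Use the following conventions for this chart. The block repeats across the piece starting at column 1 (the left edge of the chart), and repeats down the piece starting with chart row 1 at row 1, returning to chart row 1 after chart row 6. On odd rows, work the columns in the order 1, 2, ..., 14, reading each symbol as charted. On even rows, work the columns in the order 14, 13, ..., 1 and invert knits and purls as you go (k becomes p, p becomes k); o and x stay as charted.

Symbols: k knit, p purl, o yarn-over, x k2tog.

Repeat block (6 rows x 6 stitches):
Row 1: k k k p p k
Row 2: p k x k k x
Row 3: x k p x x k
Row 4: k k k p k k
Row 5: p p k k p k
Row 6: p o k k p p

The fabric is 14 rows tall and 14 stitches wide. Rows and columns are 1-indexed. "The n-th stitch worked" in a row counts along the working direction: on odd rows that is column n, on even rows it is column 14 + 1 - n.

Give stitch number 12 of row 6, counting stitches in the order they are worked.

Row 6: (6-1) mod 6 = 5, so use chart row 6. Even row -> WS.
Chart row 6 tiled across columns 1-14: p o k k p p p o k k p p p o
WS: work from column 14 back to column 1 (reverse the tiled row), swapping k<->p (o and x unchanged).
Row 6 as worked: o k k k p p o k k k p p o k
The 12th stitch worked is p.

== STITCH ==
p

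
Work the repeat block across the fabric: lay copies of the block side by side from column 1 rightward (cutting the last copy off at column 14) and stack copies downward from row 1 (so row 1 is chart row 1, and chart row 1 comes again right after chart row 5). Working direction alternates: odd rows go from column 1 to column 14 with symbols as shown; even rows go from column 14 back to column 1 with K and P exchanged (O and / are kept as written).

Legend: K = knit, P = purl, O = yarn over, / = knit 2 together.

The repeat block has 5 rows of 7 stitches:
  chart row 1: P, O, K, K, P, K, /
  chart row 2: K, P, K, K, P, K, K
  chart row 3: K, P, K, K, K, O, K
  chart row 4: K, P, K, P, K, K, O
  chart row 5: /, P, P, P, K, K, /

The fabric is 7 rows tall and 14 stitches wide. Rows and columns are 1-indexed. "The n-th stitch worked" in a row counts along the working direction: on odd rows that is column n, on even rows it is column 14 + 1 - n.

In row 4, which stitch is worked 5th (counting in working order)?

Result:
P

Derivation:
Row 4: (4-1) mod 5 = 3, so use chart row 4. Even row -> WS.
Chart row 4 tiled across columns 1-14: K P K P K K O K P K P K K O
WS row: flip the tiled sequence (start at column 14) and apply K<->P; O and / stay.
Row 4 as worked: O P P K P K P O P P K P K P
The 5th stitch worked is P.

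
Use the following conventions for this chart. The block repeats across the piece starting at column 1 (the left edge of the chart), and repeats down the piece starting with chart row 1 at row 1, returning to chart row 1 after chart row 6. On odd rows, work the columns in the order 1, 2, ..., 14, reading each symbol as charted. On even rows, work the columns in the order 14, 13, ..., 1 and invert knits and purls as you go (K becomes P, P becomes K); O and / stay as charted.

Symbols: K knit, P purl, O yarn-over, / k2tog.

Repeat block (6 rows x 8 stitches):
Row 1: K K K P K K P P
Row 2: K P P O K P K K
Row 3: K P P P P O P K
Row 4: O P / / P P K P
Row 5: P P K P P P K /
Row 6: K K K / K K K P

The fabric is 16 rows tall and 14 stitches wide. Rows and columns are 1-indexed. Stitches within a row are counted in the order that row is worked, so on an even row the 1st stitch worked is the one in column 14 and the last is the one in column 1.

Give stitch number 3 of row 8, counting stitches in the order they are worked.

Stitch:
O

Derivation:
For row 8: chart row = ((8-1) mod 6) + 1 = 2; this is a WS (even) row.
Chart row 2 tiled across columns 1-14: K P P O K P K K K P P O K P
WS: work from column 14 back to column 1 (reverse the tiled row), swapping K<->P (O and / unchanged).
Row 8 as worked: K P O K K P P P K P O K K P
Stitch 3 in working order -> O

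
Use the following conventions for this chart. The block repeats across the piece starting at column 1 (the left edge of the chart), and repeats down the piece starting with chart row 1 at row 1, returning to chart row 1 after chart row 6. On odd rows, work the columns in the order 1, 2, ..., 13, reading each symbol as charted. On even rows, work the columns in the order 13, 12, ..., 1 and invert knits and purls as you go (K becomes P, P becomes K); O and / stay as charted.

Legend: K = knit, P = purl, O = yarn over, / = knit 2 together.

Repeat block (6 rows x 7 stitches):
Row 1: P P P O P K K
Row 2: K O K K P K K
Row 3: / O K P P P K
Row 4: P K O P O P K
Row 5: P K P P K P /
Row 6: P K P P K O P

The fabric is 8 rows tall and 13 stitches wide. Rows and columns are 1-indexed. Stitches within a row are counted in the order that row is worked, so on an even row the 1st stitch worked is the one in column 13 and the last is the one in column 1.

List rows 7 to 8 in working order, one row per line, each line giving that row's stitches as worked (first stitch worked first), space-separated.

== ROWS AS WORKED ==
P P P O P K K P P P O P K
P K P P O P P P K P P O P

Derivation:
Row 7: chart row 1, RS - tile across columns 1-13 and work as-is.
Row 8: chart row 2, WS - tiled (columns 1-13): K O K K P K K K O K K P K; work from column 13 back to 1 with K<->P swapped.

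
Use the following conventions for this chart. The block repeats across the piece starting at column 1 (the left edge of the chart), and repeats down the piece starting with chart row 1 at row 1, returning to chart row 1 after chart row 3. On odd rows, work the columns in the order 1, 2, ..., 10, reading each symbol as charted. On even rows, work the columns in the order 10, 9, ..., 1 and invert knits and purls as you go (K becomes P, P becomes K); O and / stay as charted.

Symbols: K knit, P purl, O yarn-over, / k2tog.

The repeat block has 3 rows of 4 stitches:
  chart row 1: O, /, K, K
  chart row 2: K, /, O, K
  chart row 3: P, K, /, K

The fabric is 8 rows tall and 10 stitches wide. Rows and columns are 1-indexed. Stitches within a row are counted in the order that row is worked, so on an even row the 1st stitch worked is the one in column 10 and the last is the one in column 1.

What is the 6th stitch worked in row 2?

Stitch:
P

Derivation:
For row 2: chart row = ((2-1) mod 3) + 1 = 2; this is a WS (even) row.
Chart row 2 tiled across columns 1-10: K / O K K / O K K /
WS: work from column 10 back to column 1 (reverse the tiled row), swapping K<->P (O and / unchanged).
Row 2 as worked: / P P O / P P O / P
Stitch 6 in working order -> P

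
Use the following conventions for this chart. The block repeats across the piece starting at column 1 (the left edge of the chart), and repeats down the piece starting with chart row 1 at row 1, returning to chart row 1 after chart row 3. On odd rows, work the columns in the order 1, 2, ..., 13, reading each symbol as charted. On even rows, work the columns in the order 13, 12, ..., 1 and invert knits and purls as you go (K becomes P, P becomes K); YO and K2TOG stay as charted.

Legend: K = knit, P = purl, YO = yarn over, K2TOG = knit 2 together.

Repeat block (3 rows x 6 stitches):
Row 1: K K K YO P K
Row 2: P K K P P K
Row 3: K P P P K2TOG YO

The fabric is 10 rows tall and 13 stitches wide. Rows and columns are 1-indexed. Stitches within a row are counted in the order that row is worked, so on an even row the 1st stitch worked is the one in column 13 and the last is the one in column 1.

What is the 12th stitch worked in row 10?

Result:
P

Derivation:
Row 10: (10-1) mod 3 = 0, so use chart row 1. Even row -> WS.
Chart row 1 tiled across columns 1-13: K K K YO P K K K K YO P K K
WS row: flip the tiled sequence (start at column 13) and apply K<->P; YO and K2TOG stay.
Row 10 as worked: P P K YO P P P P K YO P P P
The 12th stitch worked is P.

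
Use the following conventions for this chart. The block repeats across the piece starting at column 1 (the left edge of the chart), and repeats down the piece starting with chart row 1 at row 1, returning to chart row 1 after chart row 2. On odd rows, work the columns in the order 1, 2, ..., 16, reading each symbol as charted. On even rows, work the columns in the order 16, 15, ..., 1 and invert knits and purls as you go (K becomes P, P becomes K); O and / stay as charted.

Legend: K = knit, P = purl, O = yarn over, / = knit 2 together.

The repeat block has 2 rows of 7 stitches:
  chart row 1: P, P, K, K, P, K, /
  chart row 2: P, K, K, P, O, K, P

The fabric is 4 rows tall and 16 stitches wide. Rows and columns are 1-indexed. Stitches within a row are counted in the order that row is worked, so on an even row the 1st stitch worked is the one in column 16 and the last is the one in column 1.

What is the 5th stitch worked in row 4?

For row 4: chart row = ((4-1) mod 2) + 1 = 2; this is a WS (even) row.
Chart row 2 tiled across columns 1-16: P K K P O K P P K K P O K P P K
WS: work from column 16 back to column 1 (reverse the tiled row), swapping K<->P (O and / unchanged).
Row 4 as worked: P K K P O K P P K K P O K P P K
The 5th stitch worked is O.

Stitch:
O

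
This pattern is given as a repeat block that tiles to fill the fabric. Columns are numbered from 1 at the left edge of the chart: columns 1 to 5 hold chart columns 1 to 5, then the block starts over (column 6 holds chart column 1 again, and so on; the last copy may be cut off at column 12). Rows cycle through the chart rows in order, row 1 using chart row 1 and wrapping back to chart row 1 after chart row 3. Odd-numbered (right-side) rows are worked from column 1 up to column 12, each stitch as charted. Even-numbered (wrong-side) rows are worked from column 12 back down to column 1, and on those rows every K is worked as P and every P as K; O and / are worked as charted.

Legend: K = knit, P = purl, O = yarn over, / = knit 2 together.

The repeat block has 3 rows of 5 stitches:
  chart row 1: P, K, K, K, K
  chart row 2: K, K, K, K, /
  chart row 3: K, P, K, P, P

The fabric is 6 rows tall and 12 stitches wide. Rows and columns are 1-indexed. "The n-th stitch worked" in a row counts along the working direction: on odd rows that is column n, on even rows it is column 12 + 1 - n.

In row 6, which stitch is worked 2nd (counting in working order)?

Stitch:
P

Derivation:
Row 6 uses chart row ((6-1) mod 3)+1 = 3. Row 6 is even, so WS.
Chart row 3 tiled across columns 1-12: K P K P P K P K P P K P
Wrong side: read the tiled row from column 12 down to 1 and exchange K with P (leave O, /).
Row 6 as worked: K P K K P K P K K P K P
The 2nd stitch worked is P.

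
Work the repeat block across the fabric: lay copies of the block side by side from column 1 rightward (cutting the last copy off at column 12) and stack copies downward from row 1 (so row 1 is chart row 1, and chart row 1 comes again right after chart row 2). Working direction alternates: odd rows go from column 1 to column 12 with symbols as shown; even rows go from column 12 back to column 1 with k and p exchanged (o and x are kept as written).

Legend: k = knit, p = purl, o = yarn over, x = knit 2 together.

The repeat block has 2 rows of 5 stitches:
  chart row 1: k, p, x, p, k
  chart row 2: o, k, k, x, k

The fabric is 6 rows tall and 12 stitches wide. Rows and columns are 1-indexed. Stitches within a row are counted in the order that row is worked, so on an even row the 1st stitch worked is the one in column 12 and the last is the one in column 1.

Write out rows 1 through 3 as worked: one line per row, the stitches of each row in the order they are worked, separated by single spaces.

Row 1: chart row 1, RS - tile across columns 1-12 and work as-is.
Row 2: chart row 2, WS - tiled (columns 1-12): o k k x k o k k x k o k; work from column 12 back to 1 with k<->p swapped.
Row 3: chart row 1, RS - tile across columns 1-12 and work as-is.

== ROWS AS WORKED ==
k p x p k k p x p k k p
p o p x p p o p x p p o
k p x p k k p x p k k p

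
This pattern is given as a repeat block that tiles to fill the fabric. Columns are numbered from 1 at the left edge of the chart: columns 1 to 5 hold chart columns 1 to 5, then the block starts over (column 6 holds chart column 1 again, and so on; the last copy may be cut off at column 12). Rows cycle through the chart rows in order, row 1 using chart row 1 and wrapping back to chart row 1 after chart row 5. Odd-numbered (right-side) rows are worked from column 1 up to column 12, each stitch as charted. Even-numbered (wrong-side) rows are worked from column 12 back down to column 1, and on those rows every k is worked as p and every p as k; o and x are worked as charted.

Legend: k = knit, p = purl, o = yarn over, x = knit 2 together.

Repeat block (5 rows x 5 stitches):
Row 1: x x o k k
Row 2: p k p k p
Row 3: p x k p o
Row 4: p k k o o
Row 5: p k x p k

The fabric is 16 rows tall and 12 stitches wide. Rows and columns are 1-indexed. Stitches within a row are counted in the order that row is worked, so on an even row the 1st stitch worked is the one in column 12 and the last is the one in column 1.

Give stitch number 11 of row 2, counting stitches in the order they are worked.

Row 2 uses chart row ((2-1) mod 5)+1 = 2. Row 2 is even, so WS.
Chart row 2 tiled across columns 1-12: p k p k p p k p k p p k
Wrong side: read the tiled row from column 12 down to 1 and exchange k with p (leave o, x).
Row 2 as worked: p k k p k p k k p k p k
Counting 11 along the worked row gives p.

Stitch:
p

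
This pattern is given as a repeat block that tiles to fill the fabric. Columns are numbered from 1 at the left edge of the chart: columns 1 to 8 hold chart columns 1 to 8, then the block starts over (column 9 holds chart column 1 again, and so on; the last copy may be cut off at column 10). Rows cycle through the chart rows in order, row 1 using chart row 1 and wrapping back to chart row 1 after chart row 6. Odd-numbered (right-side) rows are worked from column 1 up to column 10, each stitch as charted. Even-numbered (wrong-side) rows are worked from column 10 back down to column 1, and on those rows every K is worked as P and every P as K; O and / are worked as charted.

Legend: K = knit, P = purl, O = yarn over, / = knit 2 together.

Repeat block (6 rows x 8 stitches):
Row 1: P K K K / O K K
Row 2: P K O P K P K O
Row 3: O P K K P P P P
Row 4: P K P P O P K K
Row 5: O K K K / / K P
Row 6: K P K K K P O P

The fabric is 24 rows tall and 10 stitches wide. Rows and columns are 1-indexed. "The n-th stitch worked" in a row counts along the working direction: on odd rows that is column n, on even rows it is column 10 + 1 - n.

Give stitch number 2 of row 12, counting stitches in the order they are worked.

Row 12 uses chart row ((12-1) mod 6)+1 = 6. Row 12 is even, so WS.
Chart row 6 tiled across columns 1-10: K P K K K P O P K P
WS row: flip the tiled sequence (start at column 10) and apply K<->P; O and / stay.
Row 12 as worked: K P K O K P P P K P
Counting 2 along the worked row gives P.

== STITCH ==
P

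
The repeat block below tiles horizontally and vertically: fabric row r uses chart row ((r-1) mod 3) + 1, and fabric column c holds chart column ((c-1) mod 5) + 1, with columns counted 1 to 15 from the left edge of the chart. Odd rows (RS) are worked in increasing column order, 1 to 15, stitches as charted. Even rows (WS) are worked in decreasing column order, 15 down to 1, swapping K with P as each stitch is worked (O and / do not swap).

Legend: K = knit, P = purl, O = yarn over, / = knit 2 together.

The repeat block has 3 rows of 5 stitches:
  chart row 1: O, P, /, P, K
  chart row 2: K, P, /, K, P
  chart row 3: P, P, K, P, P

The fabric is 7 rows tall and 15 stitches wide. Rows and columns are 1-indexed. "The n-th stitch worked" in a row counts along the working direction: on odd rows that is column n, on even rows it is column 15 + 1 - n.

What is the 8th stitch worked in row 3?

Stitch:
K

Derivation:
Row 3: (3-1) mod 3 = 2, so use chart row 3. Odd row -> RS.
Chart row 3 tiled across columns 1-15: P P K P P P P K P P P P K P P
RS: work column 1 to column 15, symbols as charted — the tiled row is the row as worked.
Stitch 8 in working order -> K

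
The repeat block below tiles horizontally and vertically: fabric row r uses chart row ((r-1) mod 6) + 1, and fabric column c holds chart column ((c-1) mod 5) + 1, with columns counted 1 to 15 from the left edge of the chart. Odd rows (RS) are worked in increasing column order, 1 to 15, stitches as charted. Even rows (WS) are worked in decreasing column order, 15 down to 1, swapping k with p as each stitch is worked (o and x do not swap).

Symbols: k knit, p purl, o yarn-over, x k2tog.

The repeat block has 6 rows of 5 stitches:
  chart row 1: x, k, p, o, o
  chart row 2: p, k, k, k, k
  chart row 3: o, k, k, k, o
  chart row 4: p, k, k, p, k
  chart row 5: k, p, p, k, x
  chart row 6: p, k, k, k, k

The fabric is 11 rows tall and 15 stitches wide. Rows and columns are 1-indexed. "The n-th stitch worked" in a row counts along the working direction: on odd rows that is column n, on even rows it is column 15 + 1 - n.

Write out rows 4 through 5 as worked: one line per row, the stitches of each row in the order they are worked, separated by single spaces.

Row 4: chart row 4, WS - tiled (columns 1-15): p k k p k p k k p k p k k p k; work from column 15 back to 1 with k<->p swapped.
Row 5: chart row 5, RS - tile across columns 1-15 and work as-is.

Rows as worked:
p k p p k p k p p k p k p p k
k p p k x k p p k x k p p k x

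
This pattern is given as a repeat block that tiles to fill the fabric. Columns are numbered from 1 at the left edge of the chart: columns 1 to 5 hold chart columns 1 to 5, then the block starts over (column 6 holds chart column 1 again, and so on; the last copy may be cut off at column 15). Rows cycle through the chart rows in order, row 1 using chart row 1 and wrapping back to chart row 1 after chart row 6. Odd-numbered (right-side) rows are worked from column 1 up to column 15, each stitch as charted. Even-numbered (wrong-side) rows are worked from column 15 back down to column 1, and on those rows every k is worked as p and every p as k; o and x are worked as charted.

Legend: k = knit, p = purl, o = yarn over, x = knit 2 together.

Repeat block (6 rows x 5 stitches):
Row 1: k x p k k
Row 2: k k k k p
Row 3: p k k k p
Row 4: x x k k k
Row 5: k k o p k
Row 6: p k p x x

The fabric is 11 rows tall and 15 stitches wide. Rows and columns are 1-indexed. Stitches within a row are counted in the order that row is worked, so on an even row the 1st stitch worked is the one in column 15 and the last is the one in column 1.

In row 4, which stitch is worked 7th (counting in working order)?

Row 4: (4-1) mod 6 = 3, so use chart row 4. Even row -> WS.
Chart row 4 tiled across columns 1-15: x x k k k x x k k k x x k k k
Wrong side: read the tiled row from column 15 down to 1 and exchange k with p (leave o, x).
Row 4 as worked: p p p x x p p p x x p p p x x
The 7th stitch worked is p.

== STITCH ==
p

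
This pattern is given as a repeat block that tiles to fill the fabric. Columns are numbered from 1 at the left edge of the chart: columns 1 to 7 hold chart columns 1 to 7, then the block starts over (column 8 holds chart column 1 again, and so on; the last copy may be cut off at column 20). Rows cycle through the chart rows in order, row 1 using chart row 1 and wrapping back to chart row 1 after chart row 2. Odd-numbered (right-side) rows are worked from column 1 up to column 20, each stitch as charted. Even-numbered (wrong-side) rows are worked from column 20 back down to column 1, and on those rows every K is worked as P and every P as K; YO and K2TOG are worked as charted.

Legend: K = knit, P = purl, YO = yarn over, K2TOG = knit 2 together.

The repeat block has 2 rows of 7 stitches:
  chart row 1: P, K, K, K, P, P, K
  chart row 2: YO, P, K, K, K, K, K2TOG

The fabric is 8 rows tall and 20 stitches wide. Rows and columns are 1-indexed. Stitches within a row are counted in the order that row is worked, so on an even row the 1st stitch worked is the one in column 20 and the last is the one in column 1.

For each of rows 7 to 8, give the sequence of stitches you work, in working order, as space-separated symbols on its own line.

== ROWS AS WORKED ==
P K K K P P K P K K K P P K P K K K P P
P P P P K YO K2TOG P P P P K YO K2TOG P P P P K YO

Derivation:
Row 7: chart row 1, RS - tile across columns 1-20 and work as-is.
Row 8: chart row 2, WS - tiled (columns 1-20): YO P K K K K K2TOG YO P K K K K K2TOG YO P K K K K; work from column 20 back to 1 with K<->P swapped.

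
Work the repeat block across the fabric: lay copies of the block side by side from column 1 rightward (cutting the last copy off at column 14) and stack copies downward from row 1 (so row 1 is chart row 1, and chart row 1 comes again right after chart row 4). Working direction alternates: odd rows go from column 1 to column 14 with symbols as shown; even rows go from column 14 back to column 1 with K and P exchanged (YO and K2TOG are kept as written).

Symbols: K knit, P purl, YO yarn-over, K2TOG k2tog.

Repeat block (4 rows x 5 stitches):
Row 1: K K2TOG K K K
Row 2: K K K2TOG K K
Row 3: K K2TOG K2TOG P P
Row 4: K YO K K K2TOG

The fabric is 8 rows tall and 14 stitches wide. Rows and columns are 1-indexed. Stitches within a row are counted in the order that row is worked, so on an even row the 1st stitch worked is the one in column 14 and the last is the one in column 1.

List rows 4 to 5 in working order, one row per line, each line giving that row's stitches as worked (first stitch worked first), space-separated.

Row 4: chart row 4, WS - tiled (columns 1-14): K YO K K K2TOG K YO K K K2TOG K YO K K; work from column 14 back to 1 with K<->P swapped.
Row 5: chart row 1, RS - tile across columns 1-14 and work as-is.

Result:
P P YO P K2TOG P P YO P K2TOG P P YO P
K K2TOG K K K K K2TOG K K K K K2TOG K K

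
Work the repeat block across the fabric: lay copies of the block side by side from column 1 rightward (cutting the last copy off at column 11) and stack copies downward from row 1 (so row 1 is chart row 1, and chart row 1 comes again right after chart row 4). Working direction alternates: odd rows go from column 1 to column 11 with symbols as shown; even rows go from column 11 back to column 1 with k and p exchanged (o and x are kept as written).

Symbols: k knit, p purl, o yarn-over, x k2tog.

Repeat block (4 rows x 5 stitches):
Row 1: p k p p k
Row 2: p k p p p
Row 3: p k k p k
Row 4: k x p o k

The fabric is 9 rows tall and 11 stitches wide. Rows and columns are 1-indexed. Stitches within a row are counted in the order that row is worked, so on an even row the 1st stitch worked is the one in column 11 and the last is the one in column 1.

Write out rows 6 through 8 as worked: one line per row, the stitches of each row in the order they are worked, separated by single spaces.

Result:
k k k k p k k k k p k
p k k p k p k k p k p
p p o k x p p o k x p

Derivation:
Row 6: chart row 2, WS - tiled (columns 1-11): p k p p p p k p p p p; work from column 11 back to 1 with k<->p swapped.
Row 7: chart row 3, RS - tile across columns 1-11 and work as-is.
Row 8: chart row 4, WS - tiled (columns 1-11): k x p o k k x p o k k; work from column 11 back to 1 with k<->p swapped.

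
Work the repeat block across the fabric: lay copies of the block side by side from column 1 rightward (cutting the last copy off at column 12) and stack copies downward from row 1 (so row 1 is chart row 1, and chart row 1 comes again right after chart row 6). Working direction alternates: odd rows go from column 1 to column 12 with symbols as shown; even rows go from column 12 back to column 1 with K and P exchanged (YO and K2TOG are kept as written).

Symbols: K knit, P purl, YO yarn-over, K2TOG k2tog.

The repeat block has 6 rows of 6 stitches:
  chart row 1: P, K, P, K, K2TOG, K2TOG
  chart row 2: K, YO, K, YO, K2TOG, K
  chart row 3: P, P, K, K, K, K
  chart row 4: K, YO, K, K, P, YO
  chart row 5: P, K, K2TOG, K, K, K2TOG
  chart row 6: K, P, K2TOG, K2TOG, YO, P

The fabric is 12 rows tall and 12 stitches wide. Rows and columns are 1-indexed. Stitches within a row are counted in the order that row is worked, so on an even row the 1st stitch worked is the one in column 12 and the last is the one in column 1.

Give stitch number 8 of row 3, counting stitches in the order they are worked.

Row 3: (3-1) mod 6 = 2, so use chart row 3. Odd row -> RS.
Chart row 3 tiled across columns 1-12: P P K K K K P P K K K K
RS row: no reversal, no swap; stitch n worked = column n.
The 8th stitch worked is P.

Stitch:
P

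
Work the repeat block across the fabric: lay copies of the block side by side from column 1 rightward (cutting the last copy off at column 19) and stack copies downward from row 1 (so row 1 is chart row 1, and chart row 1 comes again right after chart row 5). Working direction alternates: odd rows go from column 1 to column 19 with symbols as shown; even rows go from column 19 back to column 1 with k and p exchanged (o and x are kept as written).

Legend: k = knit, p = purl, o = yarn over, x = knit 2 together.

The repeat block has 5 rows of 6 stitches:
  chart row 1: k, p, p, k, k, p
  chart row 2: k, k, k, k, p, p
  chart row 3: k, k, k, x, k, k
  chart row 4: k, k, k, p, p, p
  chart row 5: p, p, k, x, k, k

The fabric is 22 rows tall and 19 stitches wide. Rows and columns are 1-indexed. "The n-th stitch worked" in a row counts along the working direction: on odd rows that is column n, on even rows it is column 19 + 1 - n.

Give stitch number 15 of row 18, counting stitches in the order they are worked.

Result:
p

Derivation:
Row 18: (18-1) mod 5 = 2, so use chart row 3. Even row -> WS.
Chart row 3 tiled across columns 1-19: k k k x k k k k k x k k k k k x k k k
WS: work from column 19 back to column 1 (reverse the tiled row), swapping k<->p (o and x unchanged).
Row 18 as worked: p p p x p p p p p x p p p p p x p p p
Counting 15 along the worked row gives p.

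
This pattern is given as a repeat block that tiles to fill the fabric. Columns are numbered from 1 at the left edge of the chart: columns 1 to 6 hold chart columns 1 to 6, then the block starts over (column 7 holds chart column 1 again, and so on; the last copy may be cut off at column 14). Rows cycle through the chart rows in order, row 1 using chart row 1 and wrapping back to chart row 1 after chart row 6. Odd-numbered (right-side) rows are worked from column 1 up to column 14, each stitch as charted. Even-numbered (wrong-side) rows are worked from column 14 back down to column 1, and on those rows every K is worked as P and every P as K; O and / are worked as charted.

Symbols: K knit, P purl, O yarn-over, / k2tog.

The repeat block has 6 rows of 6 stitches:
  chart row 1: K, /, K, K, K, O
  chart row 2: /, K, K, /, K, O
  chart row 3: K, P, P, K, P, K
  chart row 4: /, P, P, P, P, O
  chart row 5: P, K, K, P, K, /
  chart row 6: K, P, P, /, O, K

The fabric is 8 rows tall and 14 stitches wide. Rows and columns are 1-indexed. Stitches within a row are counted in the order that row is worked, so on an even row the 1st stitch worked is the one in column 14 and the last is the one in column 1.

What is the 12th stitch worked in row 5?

Result:
/

Derivation:
For row 5: chart row = ((5-1) mod 6) + 1 = 5; this is a RS (odd) row.
Chart row 5 tiled across columns 1-14: P K K P K / P K K P K / P K
RS: work column 1 to column 14, symbols as charted — the tiled row is the row as worked.
Counting 12 along the worked row gives /.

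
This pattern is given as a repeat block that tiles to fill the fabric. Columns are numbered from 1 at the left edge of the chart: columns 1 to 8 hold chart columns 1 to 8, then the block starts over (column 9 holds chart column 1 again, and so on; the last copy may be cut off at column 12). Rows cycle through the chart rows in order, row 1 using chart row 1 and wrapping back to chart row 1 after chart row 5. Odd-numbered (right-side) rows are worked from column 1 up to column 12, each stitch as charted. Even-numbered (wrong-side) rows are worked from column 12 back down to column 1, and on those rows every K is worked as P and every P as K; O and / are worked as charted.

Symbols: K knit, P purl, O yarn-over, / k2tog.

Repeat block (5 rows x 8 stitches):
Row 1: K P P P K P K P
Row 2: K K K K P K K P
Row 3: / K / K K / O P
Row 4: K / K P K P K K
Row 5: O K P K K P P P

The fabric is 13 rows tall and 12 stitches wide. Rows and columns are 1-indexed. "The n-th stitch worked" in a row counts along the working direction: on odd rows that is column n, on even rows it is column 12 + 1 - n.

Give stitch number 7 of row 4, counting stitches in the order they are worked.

Stitch:
K

Derivation:
Row 4 uses chart row ((4-1) mod 5)+1 = 4. Row 4 is even, so WS.
Chart row 4 tiled across columns 1-12: K / K P K P K K K / K P
WS row: flip the tiled sequence (start at column 12) and apply K<->P; O and / stay.
Row 4 as worked: K P / P P P K P K P / P
The 7th stitch worked is K.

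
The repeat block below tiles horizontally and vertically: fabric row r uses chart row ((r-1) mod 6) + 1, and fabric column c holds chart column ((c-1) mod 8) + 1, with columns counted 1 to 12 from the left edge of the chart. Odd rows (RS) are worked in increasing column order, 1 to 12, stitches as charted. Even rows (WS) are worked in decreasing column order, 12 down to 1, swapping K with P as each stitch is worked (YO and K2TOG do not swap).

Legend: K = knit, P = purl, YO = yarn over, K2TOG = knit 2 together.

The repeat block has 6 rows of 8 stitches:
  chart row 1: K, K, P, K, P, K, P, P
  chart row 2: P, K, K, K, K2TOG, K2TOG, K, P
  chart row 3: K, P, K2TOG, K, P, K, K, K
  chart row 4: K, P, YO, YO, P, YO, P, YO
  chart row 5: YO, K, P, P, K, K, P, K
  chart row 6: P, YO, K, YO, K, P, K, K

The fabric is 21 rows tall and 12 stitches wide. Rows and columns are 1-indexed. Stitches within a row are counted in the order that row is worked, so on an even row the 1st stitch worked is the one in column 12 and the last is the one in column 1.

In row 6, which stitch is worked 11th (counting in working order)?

For row 6: chart row = ((6-1) mod 6) + 1 = 6; this is a WS (even) row.
Chart row 6 tiled across columns 1-12: P YO K YO K P K K P YO K YO
WS row: flip the tiled sequence (start at column 12) and apply K<->P; YO and K2TOG stay.
Row 6 as worked: YO P YO K P P K P YO P YO K
The 11th stitch worked is YO.

== STITCH ==
YO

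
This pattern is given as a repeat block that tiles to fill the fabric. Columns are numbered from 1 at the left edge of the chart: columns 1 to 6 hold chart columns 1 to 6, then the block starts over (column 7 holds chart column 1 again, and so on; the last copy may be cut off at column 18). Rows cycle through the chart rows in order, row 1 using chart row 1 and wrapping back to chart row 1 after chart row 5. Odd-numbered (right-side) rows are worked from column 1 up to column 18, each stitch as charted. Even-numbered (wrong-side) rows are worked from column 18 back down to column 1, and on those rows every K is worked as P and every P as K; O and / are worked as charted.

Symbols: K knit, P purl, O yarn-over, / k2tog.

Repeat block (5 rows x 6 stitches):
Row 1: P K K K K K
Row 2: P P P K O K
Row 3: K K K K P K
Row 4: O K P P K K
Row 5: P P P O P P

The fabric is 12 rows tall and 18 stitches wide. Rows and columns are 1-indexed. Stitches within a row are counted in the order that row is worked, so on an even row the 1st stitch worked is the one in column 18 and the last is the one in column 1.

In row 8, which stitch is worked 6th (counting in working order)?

Stitch:
P

Derivation:
Row 8 uses chart row ((8-1) mod 5)+1 = 3. Row 8 is even, so WS.
Chart row 3 tiled across columns 1-18: K K K K P K K K K K P K K K K K P K
Wrong side: read the tiled row from column 18 down to 1 and exchange K with P (leave O, /).
Row 8 as worked: P K P P P P P K P P P P P K P P P P
The 6th stitch worked is P.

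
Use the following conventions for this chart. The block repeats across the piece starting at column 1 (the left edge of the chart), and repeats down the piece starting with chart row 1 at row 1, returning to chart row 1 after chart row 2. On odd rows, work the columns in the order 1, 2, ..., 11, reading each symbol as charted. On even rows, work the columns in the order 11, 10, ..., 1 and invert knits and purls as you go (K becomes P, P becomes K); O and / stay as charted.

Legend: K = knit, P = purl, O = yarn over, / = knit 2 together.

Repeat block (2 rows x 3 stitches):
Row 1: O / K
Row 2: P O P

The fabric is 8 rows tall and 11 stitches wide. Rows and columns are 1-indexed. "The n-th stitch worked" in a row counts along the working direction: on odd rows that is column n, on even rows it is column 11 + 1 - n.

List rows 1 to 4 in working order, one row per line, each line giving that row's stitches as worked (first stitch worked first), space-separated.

Row 1: chart row 1, RS - tile across columns 1-11 and work as-is.
Row 2: chart row 2, WS - tiled (columns 1-11): P O P P O P P O P P O; work from column 11 back to 1 with K<->P swapped.
Row 3: chart row 1, RS - tile across columns 1-11 and work as-is.
Row 4: chart row 2, WS - tiled (columns 1-11): P O P P O P P O P P O; work from column 11 back to 1 with K<->P swapped.

== ROWS AS WORKED ==
O / K O / K O / K O /
O K K O K K O K K O K
O / K O / K O / K O /
O K K O K K O K K O K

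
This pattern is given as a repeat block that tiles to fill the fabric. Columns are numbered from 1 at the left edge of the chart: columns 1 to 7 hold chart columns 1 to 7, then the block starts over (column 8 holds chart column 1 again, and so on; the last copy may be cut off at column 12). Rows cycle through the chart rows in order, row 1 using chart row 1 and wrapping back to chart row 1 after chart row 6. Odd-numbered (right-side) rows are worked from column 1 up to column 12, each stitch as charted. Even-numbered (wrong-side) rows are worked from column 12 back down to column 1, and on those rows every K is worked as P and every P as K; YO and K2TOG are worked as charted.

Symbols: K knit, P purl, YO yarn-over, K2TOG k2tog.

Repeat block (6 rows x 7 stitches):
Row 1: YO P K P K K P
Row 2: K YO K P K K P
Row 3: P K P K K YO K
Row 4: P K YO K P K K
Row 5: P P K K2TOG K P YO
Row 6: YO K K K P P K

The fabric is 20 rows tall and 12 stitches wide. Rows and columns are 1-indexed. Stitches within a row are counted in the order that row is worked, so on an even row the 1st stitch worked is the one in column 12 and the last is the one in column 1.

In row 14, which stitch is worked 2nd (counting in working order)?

For row 14: chart row = ((14-1) mod 6) + 1 = 2; this is a WS (even) row.
Chart row 2 tiled across columns 1-12: K YO K P K K P K YO K P K
WS row: flip the tiled sequence (start at column 12) and apply K<->P; YO and K2TOG stay.
Row 14 as worked: P K P YO P K P P K P YO P
Stitch 2 in working order -> K

== STITCH ==
K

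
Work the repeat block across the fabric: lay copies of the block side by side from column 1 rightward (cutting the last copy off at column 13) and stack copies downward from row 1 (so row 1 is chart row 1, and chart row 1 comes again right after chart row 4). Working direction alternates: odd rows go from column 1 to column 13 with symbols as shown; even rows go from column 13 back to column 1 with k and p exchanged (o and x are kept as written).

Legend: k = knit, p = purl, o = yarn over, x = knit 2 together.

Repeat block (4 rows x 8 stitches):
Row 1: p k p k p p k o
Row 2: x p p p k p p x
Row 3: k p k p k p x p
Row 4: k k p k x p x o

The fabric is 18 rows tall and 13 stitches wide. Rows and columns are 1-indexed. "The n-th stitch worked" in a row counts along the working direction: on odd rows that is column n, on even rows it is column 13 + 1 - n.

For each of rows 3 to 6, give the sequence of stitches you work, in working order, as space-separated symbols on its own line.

Row 3: chart row 3, RS - tile across columns 1-13 and work as-is.
Row 4: chart row 4, WS - tiled (columns 1-13): k k p k x p x o k k p k x; work from column 13 back to 1 with k<->p swapped.
Row 5: chart row 1, RS - tile across columns 1-13 and work as-is.
Row 6: chart row 2, WS - tiled (columns 1-13): x p p p k p p x x p p p k; work from column 13 back to 1 with k<->p swapped.

Rows as worked:
k p k p k p x p k p k p k
x p k p p o x k x p k p p
p k p k p p k o p k p k p
p k k k x x k k p k k k x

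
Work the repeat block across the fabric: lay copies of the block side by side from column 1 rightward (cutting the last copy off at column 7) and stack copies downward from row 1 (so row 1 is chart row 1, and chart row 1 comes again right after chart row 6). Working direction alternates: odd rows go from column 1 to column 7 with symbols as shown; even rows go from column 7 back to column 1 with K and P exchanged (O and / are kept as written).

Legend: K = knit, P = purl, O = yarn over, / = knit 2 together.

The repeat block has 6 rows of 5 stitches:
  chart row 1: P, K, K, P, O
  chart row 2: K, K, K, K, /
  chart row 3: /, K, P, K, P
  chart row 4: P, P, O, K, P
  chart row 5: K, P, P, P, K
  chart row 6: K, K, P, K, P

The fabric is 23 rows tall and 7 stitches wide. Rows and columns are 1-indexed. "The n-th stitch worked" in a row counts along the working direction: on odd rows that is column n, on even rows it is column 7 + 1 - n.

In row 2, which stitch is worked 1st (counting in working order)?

== STITCH ==
P

Derivation:
Row 2: (2-1) mod 6 = 1, so use chart row 2. Even row -> WS.
Chart row 2 tiled across columns 1-7: K K K K / K K
Wrong side: read the tiled row from column 7 down to 1 and exchange K with P (leave O, /).
Row 2 as worked: P P / P P P P
Stitch 1 in working order -> P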